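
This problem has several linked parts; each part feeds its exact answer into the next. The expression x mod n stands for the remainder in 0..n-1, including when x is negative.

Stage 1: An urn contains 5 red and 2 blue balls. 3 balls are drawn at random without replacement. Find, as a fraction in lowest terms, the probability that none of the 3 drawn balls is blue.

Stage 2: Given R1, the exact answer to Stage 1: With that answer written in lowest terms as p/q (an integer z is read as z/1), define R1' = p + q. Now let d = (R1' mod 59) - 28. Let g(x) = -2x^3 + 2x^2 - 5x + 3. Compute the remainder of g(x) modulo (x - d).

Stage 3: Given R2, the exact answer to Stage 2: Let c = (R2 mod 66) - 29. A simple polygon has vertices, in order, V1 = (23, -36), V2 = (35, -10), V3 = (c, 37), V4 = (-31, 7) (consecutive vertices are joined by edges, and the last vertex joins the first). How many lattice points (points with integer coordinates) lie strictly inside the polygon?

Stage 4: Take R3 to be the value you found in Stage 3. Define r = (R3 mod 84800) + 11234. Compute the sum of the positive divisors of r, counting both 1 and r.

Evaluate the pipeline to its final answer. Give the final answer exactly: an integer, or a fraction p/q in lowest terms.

Stage 1: total draws C(7,3) = 35; favorable C(5,3) = 10; P = 2/7; answer 2/7
Stage 2: R1 = 2/7; threaded value p + q = 9; d = -19; remainder = value at the root: -2*(-19)^3 + 2*(-19)^2 - 5*(-19)^1 + 3 = (13718) + (722) + (95) + (3) = 14538; answer 14538
Stage 3: R2 = 14538; c = -11; cross terms: (23*-10 - 35*-36)=1030, (35*37 - -11*-10)=1185, (-11*7 - -31*37)=1070, (-31*-36 - 23*7)=955; twice the area = |4240| = 4240; area = 2120; boundary points = 2 + 1 + 10 + 1 = 14; strictly interior points = area - boundary/2 + 1 = 2114; answer 2114
Stage 4: R3 = 2114; r = 13348; 13348 = 2^2 * 47 * 71; sigma = (1 + 2 + 4) * (1 + 47) * (1 + 71) = 7 * 48 * 72 = 24192; answer 24192

24192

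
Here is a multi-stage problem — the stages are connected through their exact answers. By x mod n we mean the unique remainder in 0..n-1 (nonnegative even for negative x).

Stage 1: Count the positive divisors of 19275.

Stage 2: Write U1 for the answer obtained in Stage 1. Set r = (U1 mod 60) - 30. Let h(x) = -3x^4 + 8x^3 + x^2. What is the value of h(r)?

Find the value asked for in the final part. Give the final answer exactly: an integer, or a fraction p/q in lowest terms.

-361260

Stage 1: 19275 = 3 * 5^2 * 257; number of divisors = (1+1) * (2+1) * (1+1) = 12; answer 12
Stage 2: U1 = 12; r = -18; -3*(-18)^4 + 8*(-18)^3 + 1*(-18)^2 = (-314928) + (-46656) + (324) = -361260; answer -361260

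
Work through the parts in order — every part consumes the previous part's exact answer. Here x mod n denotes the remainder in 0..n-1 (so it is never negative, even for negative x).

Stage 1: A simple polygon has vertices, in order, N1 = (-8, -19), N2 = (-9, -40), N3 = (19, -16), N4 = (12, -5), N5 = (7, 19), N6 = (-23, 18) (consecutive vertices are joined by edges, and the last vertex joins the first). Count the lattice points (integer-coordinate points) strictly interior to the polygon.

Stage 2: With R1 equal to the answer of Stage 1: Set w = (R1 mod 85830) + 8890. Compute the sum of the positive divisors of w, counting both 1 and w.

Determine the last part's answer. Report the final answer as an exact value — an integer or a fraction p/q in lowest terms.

12960

Stage 1: cross terms: (-8*-40 - -9*-19)=149, (-9*-16 - 19*-40)=904, (19*-5 - 12*-16)=97, (12*19 - 7*-5)=263, (7*18 - -23*19)=563, (-23*-19 - -8*18)=581; twice the area = |2557| = 2557; area = 2557/2; boundary points = 1 + 4 + 1 + 1 + 1 + 1 = 9; strictly interior points = area - boundary/2 + 1 = 1275; answer 1275
Stage 2: R1 = 1275; w = 10165; 10165 = 5 * 19 * 107; sigma = (1 + 5) * (1 + 19) * (1 + 107) = 6 * 20 * 108 = 12960; answer 12960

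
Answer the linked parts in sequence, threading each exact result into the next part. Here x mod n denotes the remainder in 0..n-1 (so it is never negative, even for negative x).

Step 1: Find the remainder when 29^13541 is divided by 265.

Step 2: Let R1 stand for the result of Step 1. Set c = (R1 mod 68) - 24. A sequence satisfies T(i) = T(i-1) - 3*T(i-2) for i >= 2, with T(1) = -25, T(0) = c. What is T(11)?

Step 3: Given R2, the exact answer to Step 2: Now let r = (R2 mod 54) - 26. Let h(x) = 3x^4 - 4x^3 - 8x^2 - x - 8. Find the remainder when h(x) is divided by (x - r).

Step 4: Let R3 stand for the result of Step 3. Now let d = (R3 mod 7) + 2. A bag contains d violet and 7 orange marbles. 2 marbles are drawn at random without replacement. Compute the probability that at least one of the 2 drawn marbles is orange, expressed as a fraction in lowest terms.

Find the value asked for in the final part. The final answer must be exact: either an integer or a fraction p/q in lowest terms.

Step 1: squarings mod 265: 29^1=29, 29^2=46, 29^4=261, 29^8=16, 29^16=256, 29^32=81, 29^64=201, 29^128=121, 29^256=66, 29^512=116, 29^1024=206, 29^2048=36, 29^4096=236, 29^8192=46; 29^13541 = 29^1 * 29^4 * 29^32 * 29^64 * 29^128 * 29^1024 * 29^4096 * 29^8192 = 249 (mod 265); answer 249
Step 2: R1 = 249; c = 21; T(2) = 1*(-25) - 3*(21) = -88; iterating: T(2)=-88, T(3)=-13, T(4)=251, T(5)=290, T(6)=-463, T(7)=-1333, T(8)=56, T(9)=4055, T(10)=3887, T(11)=-8278; answer -8278
Step 3: R2 = -8278; r = 12; remainder = value at the root: 3*(12)^4 - 4*(12)^3 - 8*(12)^2 - 1*(12)^1 - 8 = (62208) + (-6912) + (-1152) + (-12) + (-8) = 54124; answer 54124
Step 4: R3 = 54124; d = 2; total draws C(9,2) = 36; complement C(2,2) = 1; favorable 36 - 1 = 35; P = 35/36; answer 35/36

35/36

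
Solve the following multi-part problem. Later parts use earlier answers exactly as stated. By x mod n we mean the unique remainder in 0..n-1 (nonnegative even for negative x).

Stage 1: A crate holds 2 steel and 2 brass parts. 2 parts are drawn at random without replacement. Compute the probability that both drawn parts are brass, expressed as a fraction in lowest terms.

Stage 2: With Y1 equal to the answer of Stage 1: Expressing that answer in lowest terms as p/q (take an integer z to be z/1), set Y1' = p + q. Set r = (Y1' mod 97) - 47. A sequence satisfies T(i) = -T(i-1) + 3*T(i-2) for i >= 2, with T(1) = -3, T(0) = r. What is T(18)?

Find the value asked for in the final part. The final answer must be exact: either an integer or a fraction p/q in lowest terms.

-45161280

Stage 1: total draws C(4,2) = 6; favorable C(2,2) = 1; P = 1/6; answer 1/6
Stage 2: Y1 = 1/6; threaded value p + q = 7; r = -40; T(2) = -1*(-3) + 3*(-40) = -117; iterating: T(2)=-117, T(3)=108, T(4)=-459, T(5)=783, T(6)=-2160, T(7)=4509, T(8)=-10989, T(9)=24516, T(10)=-57483, T(11)=131031, T(12)=-303480, T(13)=696573, T(14)=-1607013, T(15)=3696732, T(16)=-8517771, T(17)=19607967, T(18)=-45161280; answer -45161280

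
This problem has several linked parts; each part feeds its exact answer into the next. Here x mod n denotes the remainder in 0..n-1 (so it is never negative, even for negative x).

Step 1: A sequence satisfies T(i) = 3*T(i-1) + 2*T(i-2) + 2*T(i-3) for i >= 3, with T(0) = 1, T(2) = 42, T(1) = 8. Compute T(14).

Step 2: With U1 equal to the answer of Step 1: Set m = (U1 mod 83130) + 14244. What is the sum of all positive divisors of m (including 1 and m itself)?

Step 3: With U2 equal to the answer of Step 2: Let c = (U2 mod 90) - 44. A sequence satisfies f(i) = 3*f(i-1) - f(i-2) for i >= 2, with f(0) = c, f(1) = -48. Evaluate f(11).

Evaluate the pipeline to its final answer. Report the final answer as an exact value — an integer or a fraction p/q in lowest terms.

Step 1: T(3) = 3*(42) + 2*(8) + 2*(1) = 144; iterating: T(3)=144, T(4)=532, T(5)=1968, T(6)=7256, T(7)=26768, T(8)=98752, T(9)=364304, T(10)=1343952, T(11)=4957968, T(12)=18290416, T(13)=67475088, T(14)=248922032; answer 248922032
Step 2: U1 = 248922032; m = 45056; 45056 = 2^12 * 11; sigma = (1 + 2 + 4 + 8 + 16 + 32 + 64 + 128 + 256 + 512 + 1024 + 2048 + 4096) * (1 + 11) = 8191 * 12 = 98292; answer 98292
Step 3: U2 = 98292; c = -32; f(2) = 3*(-48) - 1*(-32) = -112; iterating: f(2)=-112, f(3)=-288, f(4)=-752, f(5)=-1968, f(6)=-5152, f(7)=-13488, f(8)=-35312, f(9)=-92448, f(10)=-242032, f(11)=-633648; answer -633648

-633648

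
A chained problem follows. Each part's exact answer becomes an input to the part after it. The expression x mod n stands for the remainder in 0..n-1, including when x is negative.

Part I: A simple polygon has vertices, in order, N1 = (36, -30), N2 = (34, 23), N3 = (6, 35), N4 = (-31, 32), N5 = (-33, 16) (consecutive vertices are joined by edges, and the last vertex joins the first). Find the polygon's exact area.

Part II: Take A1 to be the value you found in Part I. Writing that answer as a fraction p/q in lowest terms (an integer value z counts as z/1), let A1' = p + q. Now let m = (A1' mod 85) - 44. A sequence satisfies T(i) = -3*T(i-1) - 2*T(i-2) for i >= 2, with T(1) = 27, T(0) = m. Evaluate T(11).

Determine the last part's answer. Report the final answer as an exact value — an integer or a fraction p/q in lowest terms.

73683

Part I: cross terms: (36*23 - 34*-30)=1848, (34*35 - 6*23)=1052, (6*32 - -31*35)=1277, (-31*16 - -33*32)=560, (-33*-30 - 36*16)=414; twice the area = |5151| = 5151; area = 5151/2; answer 5151/2
Part II: A1 = 5151/2; threaded value p + q = 5153; m = 9; T(2) = -3*(27) - 2*(9) = -99; iterating: T(2)=-99, T(3)=243, T(4)=-531, T(5)=1107, T(6)=-2259, T(7)=4563, T(8)=-9171, T(9)=18387, T(10)=-36819, T(11)=73683; answer 73683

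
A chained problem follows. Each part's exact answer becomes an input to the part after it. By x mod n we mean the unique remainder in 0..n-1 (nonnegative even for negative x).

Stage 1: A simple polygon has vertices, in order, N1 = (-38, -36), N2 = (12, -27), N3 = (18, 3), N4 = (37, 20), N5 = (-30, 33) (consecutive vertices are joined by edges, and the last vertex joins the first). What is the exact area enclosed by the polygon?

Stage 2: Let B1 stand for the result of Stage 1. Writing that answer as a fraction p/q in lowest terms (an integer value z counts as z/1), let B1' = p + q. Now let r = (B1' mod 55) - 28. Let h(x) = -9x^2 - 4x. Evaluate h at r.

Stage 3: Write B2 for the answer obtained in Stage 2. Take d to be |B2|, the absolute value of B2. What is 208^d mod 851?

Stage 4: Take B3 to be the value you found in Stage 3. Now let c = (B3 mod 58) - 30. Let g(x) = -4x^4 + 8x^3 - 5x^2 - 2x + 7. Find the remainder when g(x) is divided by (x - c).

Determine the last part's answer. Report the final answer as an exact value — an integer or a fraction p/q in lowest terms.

Stage 1: cross terms: (-38*-27 - 12*-36)=1458, (12*3 - 18*-27)=522, (18*20 - 37*3)=249, (37*33 - -30*20)=1821, (-30*-36 - -38*33)=2334; twice the area = |6384| = 6384; area = 3192; answer 3192
Stage 2: B1 = 3192; threaded value p + q = 3193; r = -25; -9*(-25)^2 - 4*(-25)^1 = (-5625) + (100) = -5525; answer -5525
Stage 3: B2 = -5525; d = 5525; squarings mod 851: 208^1=208, 208^2=714, 208^4=47, 208^8=507, 208^16=47, 208^32=507, 208^64=47, 208^128=507, 208^256=47, 208^512=507, 208^1024=47, 208^2048=507, 208^4096=47; 208^5525 = 208^1 * 208^4 * 208^16 * 208^128 * 208^256 * 208^1024 * 208^4096 = 415 (mod 851); answer 415
Stage 4: B3 = 415; c = -21; remainder = value at the root: -4*(-21)^4 + 8*(-21)^3 - 5*(-21)^2 - 2*(-21)^1 + 7 = (-777924) + (-74088) + (-2205) + (42) + (7) = -854168; answer -854168

-854168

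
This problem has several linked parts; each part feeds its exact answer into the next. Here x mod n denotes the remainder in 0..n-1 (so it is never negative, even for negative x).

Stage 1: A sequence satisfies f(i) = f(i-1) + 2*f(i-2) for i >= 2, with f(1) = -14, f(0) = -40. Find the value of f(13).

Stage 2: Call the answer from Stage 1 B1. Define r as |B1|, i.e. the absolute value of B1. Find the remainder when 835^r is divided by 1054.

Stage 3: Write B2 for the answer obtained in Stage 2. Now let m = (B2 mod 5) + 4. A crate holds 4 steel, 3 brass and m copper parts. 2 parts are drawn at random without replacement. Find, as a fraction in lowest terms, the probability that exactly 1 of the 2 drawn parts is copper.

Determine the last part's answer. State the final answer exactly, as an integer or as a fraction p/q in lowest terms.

7/13

Stage 1: f(2) = 1*(-14) + 2*(-40) = -94; iterating: f(2)=-94, f(3)=-122, f(4)=-310, f(5)=-554, f(6)=-1174, f(7)=-2282, f(8)=-4630, f(9)=-9194, f(10)=-18454, f(11)=-36842, f(12)=-73750, f(13)=-147434; answer -147434
Stage 2: B1 = -147434; r = 147434; squarings mod 1054: 835^1=835, 835^2=531, 835^4=543, 835^8=783, 835^16=715, 835^32=35, 835^64=171, 835^128=783, 835^256=715, 835^512=35, 835^1024=171, 835^2048=783, 835^4096=715, 835^8192=35, 835^16384=171, 835^32768=783, 835^65536=715, 835^131072=35; 835^147434 = 835^2 * 835^8 * 835^32 * 835^64 * 835^128 * 835^256 * 835^512 * 835^1024 * 835^2048 * 835^4096 * 835^8192 * 835^131072 = 667 (mod 1054); answer 667
Stage 3: B2 = 667; m = 6; total draws C(13,2) = 78; favorable C(6,1)*C(7,1) = 42; P = 7/13; answer 7/13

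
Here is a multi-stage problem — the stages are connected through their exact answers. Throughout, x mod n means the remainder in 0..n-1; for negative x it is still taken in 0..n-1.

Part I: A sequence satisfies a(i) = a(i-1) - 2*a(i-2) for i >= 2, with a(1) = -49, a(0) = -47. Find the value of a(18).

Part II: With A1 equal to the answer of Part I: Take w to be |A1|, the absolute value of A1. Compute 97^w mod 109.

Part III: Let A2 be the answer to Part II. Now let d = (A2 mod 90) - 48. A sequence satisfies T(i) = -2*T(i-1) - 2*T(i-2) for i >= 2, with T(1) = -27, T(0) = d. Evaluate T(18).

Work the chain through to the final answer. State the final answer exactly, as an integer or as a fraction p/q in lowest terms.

Part I: a(2) = 1*(-49) - 2*(-47) = 45; iterating: a(2)=45, a(3)=143, a(4)=53, a(5)=-233, a(6)=-339, a(7)=127, a(8)=805, a(9)=551, a(10)=-1059, a(11)=-2161, a(12)=-43, a(13)=4279, a(14)=4365, a(15)=-4193, a(16)=-12923, a(17)=-4537, a(18)=21309; answer 21309
Part II: A1 = 21309; w = 21309; squarings mod 109: 97^1=97, 97^2=35, 97^4=26, 97^8=22, 97^16=48, 97^32=15, 97^64=7, 97^128=49, 97^256=3, 97^512=9, 97^1024=81, 97^2048=21, 97^4096=5, 97^8192=25, 97^16384=80; 97^21309 = 97^1 * 97^4 * 97^8 * 97^16 * 97^32 * 97^256 * 97^512 * 97^4096 * 97^16384 = 38 (mod 109); answer 38
Part III: A2 = 38; d = -10; T(2) = -2*(-27) - 2*(-10) = 74; iterating: T(2)=74, T(3)=-94, T(4)=40, T(5)=108, T(6)=-296, T(7)=376, T(8)=-160, T(9)=-432, T(10)=1184, T(11)=-1504, T(12)=640, T(13)=1728, T(14)=-4736, T(15)=6016, T(16)=-2560, T(17)=-6912, T(18)=18944; answer 18944

18944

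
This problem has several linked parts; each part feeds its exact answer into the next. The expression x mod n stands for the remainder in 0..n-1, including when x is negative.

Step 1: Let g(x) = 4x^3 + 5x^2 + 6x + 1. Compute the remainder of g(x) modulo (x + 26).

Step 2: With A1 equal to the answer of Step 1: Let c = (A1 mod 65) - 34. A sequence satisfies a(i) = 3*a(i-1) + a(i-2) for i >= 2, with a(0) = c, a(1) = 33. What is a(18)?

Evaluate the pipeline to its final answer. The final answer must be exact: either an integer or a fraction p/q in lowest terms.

Step 1: remainder = value at the root: 4*(-26)^3 + 5*(-26)^2 + 6*(-26)^1 + 1 = (-70304) + (3380) + (-156) + (1) = -67079; answer -67079
Step 2: A1 = -67079; c = -33; a(2) = 3*(33) + 1*(-33) = 66; iterating: a(2)=66, a(3)=231, a(4)=759, a(5)=2508, a(6)=8283, a(7)=27357, a(8)=90354, a(9)=298419, a(10)=985611, a(11)=3255252, a(12)=10751367, a(13)=35509353, a(14)=117279426, a(15)=387347631, a(16)=1279322319, a(17)=4225314588, a(18)=13955266083; answer 13955266083

13955266083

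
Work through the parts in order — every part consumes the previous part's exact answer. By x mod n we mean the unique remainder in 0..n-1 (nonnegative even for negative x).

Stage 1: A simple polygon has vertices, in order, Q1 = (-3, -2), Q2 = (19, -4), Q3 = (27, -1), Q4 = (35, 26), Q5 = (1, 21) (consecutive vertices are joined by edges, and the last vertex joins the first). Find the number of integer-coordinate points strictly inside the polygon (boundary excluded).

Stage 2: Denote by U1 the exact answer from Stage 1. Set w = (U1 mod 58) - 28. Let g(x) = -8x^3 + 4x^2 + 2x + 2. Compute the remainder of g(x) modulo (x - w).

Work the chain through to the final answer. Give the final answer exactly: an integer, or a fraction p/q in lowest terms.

56280

Stage 1: cross terms: (-3*-4 - 19*-2)=50, (19*-1 - 27*-4)=89, (27*26 - 35*-1)=737, (35*21 - 1*26)=709, (1*-2 - -3*21)=61; twice the area = |1646| = 1646; area = 823; boundary points = 2 + 1 + 1 + 1 + 1 = 6; strictly interior points = area - boundary/2 + 1 = 821; answer 821
Stage 2: U1 = 821; w = -19; remainder = value at the root: -8*(-19)^3 + 4*(-19)^2 + 2*(-19)^1 + 2 = (54872) + (1444) + (-38) + (2) = 56280; answer 56280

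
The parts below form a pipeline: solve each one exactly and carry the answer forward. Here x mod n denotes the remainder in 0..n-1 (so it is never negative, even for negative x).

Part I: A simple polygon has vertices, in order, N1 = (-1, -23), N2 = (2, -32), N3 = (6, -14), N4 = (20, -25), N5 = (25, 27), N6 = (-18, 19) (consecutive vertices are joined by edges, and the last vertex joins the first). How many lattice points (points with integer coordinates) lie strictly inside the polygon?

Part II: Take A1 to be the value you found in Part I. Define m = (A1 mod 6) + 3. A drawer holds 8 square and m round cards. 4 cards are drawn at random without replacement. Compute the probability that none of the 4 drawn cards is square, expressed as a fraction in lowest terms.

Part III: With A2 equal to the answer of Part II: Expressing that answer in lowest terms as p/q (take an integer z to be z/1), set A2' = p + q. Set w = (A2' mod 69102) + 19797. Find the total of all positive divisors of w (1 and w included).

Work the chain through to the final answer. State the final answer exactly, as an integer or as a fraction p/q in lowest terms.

Part I: cross terms: (-1*-32 - 2*-23)=78, (2*-14 - 6*-32)=164, (6*-25 - 20*-14)=130, (20*27 - 25*-25)=1165, (25*19 - -18*27)=961, (-18*-23 - -1*19)=433; twice the area = |2931| = 2931; area = 2931/2; boundary points = 3 + 2 + 1 + 1 + 1 + 1 = 9; strictly interior points = area - boundary/2 + 1 = 1462; answer 1462
Part II: A1 = 1462; m = 7; total draws C(15,4) = 1365; favorable C(7,4) = 35; P = 1/39; answer 1/39
Part III: A2 = 1/39; threaded value p + q = 40; w = 19837; 19837 = 83 * 239; sigma = (1 + 83) * (1 + 239) = 84 * 240 = 20160; answer 20160

20160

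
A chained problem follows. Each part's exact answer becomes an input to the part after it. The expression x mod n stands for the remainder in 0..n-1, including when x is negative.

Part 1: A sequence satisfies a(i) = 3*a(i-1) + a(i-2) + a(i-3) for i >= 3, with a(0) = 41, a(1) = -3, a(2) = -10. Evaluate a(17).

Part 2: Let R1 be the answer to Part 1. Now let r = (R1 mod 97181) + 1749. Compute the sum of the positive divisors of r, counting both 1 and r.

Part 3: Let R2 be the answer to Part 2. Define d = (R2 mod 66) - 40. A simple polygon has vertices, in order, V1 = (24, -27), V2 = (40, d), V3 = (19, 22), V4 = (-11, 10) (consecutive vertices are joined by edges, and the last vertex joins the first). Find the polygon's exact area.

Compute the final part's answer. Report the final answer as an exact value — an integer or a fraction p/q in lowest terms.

Part 1: a(3) = 3*(-10) + 1*(-3) + 1*(41) = 8; iterating: a(3)=8, a(4)=11, a(5)=31, a(6)=112, a(7)=378, a(8)=1277, a(9)=4321, a(10)=14618, a(11)=49452, a(12)=167295, a(13)=565955, a(14)=1914612, a(15)=6477086, a(16)=21911825, a(17)=74127173; answer 74127173
Part 2: R1 = 74127173; r = 77000; 77000 = 2^3 * 5^3 * 7 * 11; sigma = (1 + 2 + 4 + 8) * (1 + 5 + 25 + 125) * (1 + 7) * (1 + 11) = 15 * 156 * 8 * 12 = 224640; answer 224640
Part 3: R2 = 224640; d = 2; cross terms: (24*2 - 40*-27)=1128, (40*22 - 19*2)=842, (19*10 - -11*22)=432, (-11*-27 - 24*10)=57; twice the area = |2459| = 2459; area = 2459/2; answer 2459/2

2459/2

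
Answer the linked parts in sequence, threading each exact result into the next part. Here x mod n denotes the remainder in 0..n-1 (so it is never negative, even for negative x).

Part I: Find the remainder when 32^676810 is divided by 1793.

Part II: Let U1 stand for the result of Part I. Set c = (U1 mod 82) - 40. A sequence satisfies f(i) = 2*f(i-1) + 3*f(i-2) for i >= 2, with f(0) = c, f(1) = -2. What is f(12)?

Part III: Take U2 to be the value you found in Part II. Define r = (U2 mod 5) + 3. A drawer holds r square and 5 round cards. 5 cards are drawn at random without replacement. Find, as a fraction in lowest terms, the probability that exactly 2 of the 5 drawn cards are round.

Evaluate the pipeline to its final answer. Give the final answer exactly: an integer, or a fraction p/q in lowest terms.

Part I: squarings mod 1793: 32^1=32, 32^2=1024, 32^4=1464, 32^8=661, 32^16=1222, 32^32=1508, 32^64=540, 32^128=1134, 32^256=375, 32^512=771, 32^1024=958, 32^2048=1541, 32^4096=749, 32^8192=1585, 32^16384=232, 32^32768=34, 32^65536=1156, 32^131072=551, 32^262144=584, 32^524288=386; 32^676810 = 32^2 * 32^8 * 32^64 * 32^128 * 32^256 * 32^512 * 32^4096 * 32^16384 * 32^131072 * 32^524288 = 100 (mod 1793); answer 100
Part II: U1 = 100; c = -22; f(2) = 2*(-2) + 3*(-22) = -70; iterating: f(2)=-70, f(3)=-146, f(4)=-502, f(5)=-1442, f(6)=-4390, f(7)=-13106, f(8)=-39382, f(9)=-118082, f(10)=-354310, f(11)=-1062866, f(12)=-3188662; answer -3188662
Part III: U2 = -3188662; r = 6; total draws C(11,5) = 462; favorable C(5,2)*C(6,3) = 200; P = 100/231; answer 100/231

100/231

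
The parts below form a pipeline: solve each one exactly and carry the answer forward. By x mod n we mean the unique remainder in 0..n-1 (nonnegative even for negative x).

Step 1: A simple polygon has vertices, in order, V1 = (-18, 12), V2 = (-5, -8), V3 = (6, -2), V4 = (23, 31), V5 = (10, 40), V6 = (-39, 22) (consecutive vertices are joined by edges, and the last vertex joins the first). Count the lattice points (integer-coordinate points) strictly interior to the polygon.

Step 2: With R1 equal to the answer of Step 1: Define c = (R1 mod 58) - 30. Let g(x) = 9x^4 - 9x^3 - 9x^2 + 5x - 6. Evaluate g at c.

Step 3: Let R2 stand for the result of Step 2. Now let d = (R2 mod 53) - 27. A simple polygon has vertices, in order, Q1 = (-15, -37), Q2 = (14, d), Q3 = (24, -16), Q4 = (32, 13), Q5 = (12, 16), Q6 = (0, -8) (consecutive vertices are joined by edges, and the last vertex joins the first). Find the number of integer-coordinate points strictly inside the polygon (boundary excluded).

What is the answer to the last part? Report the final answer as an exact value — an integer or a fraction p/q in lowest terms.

Step 1: cross terms: (-18*-8 - -5*12)=204, (-5*-2 - 6*-8)=58, (6*31 - 23*-2)=232, (23*40 - 10*31)=610, (10*22 - -39*40)=1780, (-39*12 - -18*22)=-72; twice the area = |2812| = 2812; area = 1406; boundary points = 1 + 1 + 1 + 1 + 1 + 1 = 6; strictly interior points = area - boundary/2 + 1 = 1404; answer 1404
Step 2: R1 = 1404; c = -18; 9*(-18)^4 - 9*(-18)^3 - 9*(-18)^2 + 5*(-18)^1 - 6 = (944784) + (52488) + (-2916) + (-90) + (-6) = 994260; answer 994260
Step 3: R2 = 994260; d = 6; cross terms: (-15*6 - 14*-37)=428, (14*-16 - 24*6)=-368, (24*13 - 32*-16)=824, (32*16 - 12*13)=356, (12*-8 - 0*16)=-96, (0*-37 - -15*-8)=-120; twice the area = |1024| = 1024; area = 512; boundary points = 1 + 2 + 1 + 1 + 12 + 1 = 18; strictly interior points = area - boundary/2 + 1 = 504; answer 504

504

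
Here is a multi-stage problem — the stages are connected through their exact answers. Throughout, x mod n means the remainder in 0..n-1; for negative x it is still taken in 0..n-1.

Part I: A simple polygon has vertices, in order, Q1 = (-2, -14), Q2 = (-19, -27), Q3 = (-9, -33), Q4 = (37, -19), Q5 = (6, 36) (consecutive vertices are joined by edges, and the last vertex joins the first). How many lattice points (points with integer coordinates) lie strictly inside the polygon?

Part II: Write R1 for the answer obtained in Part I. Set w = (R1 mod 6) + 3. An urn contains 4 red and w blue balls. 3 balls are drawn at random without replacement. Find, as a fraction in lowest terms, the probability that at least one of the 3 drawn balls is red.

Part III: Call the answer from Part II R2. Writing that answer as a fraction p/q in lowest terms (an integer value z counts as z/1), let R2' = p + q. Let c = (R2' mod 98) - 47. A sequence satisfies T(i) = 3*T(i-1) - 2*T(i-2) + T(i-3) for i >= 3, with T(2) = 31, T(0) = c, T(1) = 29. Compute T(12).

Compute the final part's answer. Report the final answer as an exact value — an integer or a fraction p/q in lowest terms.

147113

Part I: cross terms: (-2*-27 - -19*-14)=-212, (-19*-33 - -9*-27)=384, (-9*-19 - 37*-33)=1392, (37*36 - 6*-19)=1446, (6*-14 - -2*36)=-12; twice the area = |2998| = 2998; area = 1499; boundary points = 1 + 2 + 2 + 1 + 2 = 8; strictly interior points = area - boundary/2 + 1 = 1496; answer 1496
Part II: R1 = 1496; w = 5; total draws C(9,3) = 84; complement C(5,3) = 10; favorable 84 - 10 = 74; P = 37/42; answer 37/42
Part III: R2 = 37/42; threaded value p + q = 79; c = 32; T(3) = 3*(31) - 2*(29) + 1*(32) = 67; iterating: T(3)=67, T(4)=168, T(5)=401, T(6)=934, T(7)=2168, T(8)=5037, T(9)=11709, T(10)=27221, T(11)=63282, T(12)=147113; answer 147113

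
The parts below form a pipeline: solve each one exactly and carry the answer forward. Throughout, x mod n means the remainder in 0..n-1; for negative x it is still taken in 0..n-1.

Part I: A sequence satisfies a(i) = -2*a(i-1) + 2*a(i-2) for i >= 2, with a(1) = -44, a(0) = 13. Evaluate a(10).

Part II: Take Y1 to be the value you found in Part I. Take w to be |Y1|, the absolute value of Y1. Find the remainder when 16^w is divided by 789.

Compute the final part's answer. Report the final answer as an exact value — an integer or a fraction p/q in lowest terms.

736

Part I: a(2) = -2*(-44) + 2*(13) = 114; iterating: a(2)=114, a(3)=-316, a(4)=860, a(5)=-2352, a(6)=6424, a(7)=-17552, a(8)=47952, a(9)=-131008, a(10)=357920; answer 357920
Part II: Y1 = 357920; w = 357920; squarings mod 789: 16^1=16, 16^2=256, 16^4=49, 16^8=34, 16^16=367, 16^32=559, 16^64=37, 16^128=580, 16^256=286, 16^512=529, 16^1024=535, 16^2048=607, 16^4096=775, 16^8192=196, 16^16384=544, 16^32768=61, 16^65536=565, 16^131072=469, 16^262144=619; 16^357920 = 16^32 * 16^512 * 16^1024 * 16^4096 * 16^8192 * 16^16384 * 16^65536 * 16^262144 = 736 (mod 789); answer 736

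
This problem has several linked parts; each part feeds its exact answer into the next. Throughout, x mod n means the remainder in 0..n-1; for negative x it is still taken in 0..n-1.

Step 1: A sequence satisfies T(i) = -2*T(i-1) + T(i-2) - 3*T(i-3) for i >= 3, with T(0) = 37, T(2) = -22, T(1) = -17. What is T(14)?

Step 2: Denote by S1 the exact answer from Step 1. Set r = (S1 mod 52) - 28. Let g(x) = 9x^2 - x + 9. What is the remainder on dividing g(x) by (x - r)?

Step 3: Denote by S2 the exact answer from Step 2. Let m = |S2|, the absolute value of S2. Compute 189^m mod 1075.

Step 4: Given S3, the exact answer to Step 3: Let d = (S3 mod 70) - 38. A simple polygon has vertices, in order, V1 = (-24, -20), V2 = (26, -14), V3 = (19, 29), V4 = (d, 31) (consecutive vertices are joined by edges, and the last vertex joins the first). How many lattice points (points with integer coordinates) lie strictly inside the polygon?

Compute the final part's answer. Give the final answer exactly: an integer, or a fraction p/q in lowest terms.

1333

Step 1: T(3) = -2*(-22) + 1*(-17) - 3*(37) = -84; iterating: T(3)=-84, T(4)=197, T(5)=-412, T(6)=1273, T(7)=-3549, T(8)=9607, T(9)=-26582, T(10)=73418, T(11)=-202239, T(12)=557642, T(13)=-1537777, T(14)=4239913; answer 4239913
Step 2: S1 = 4239913; r = 13; remainder = value at the root: 9*(13)^2 - 1*(13)^1 + 9 = (1521) + (-13) + (9) = 1517; answer 1517
Step 3: S2 = 1517; m = 1517; squarings mod 1075: 189^1=189, 189^2=246, 189^4=316, 189^8=956, 189^16=186, 189^32=196, 189^64=791, 189^128=31, 189^256=961, 189^512=96, 189^1024=616; 189^1517 = 189^1 * 189^4 * 189^8 * 189^32 * 189^64 * 189^128 * 189^256 * 189^1024 = 1029 (mod 1075); answer 1029
Step 4: S3 = 1029; d = 11; cross terms: (-24*-14 - 26*-20)=856, (26*29 - 19*-14)=1020, (19*31 - 11*29)=270, (11*-20 - -24*31)=524; twice the area = |2670| = 2670; area = 1335; boundary points = 2 + 1 + 2 + 1 = 6; strictly interior points = area - boundary/2 + 1 = 1333; answer 1333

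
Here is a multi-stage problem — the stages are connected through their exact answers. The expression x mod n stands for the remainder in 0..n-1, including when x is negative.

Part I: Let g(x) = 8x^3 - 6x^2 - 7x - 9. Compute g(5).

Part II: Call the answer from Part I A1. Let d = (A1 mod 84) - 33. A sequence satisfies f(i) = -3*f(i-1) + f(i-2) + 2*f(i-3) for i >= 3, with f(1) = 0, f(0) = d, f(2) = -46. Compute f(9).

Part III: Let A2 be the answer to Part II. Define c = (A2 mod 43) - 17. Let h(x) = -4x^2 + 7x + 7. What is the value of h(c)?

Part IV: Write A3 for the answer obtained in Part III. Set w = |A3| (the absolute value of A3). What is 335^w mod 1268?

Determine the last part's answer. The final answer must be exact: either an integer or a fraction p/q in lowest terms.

983

Part I: 8*(5)^3 - 6*(5)^2 - 7*(5)^1 - 9 = (1000) + (-150) + (-35) + (-9) = 806; answer 806
Part II: A1 = 806; d = 17; f(3) = -3*(-46) + 1*(0) + 2*(17) = 172; iterating: f(3)=172, f(4)=-562, f(5)=1766, f(6)=-5516, f(7)=17190, f(8)=-53554, f(9)=166820; answer 166820
Part III: A2 = 166820; c = 6; -4*(6)^2 + 7*(6)^1 + 7 = (-144) + (42) + (7) = -95; answer -95
Part IV: A3 = -95; w = 95; squarings mod 1268: 335^1=335, 335^2=641, 335^4=49, 335^8=1133, 335^16=473, 335^32=561, 335^64=257; 335^95 = 335^1 * 335^2 * 335^4 * 335^8 * 335^16 * 335^64 = 983 (mod 1268); answer 983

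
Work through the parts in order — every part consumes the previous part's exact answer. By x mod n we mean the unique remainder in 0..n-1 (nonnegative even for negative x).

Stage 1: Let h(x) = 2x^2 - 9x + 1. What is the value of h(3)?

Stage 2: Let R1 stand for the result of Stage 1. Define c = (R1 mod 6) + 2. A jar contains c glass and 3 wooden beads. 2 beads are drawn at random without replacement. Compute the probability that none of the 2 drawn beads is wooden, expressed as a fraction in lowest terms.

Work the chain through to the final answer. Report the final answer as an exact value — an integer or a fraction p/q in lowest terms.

5/12

Stage 1: 2*(3)^2 - 9*(3)^1 + 1 = (18) + (-27) + (1) = -8; answer -8
Stage 2: R1 = -8; c = 6; total draws C(9,2) = 36; favorable C(6,2) = 15; P = 5/12; answer 5/12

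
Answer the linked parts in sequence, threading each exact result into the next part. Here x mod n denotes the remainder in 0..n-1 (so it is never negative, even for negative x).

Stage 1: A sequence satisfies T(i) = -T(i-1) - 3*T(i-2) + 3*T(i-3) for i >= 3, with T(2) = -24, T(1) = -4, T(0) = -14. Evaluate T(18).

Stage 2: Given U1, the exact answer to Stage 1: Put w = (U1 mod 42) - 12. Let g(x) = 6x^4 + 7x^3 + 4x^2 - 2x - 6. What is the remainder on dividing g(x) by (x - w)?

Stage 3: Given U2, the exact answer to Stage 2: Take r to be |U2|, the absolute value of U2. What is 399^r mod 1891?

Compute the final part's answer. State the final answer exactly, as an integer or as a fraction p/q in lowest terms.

163

Stage 1: T(3) = -1*(-24) - 3*(-4) + 3*(-14) = -6; iterating: T(3)=-6, T(4)=66, T(5)=-120, T(6)=-96, T(7)=654, T(8)=-726, T(9)=-1524, T(10)=5664, T(11)=-3270, T(12)=-18294, T(13)=45096, T(14)=-24, T(15)=-190146, T(16)=325506, T(17)=244860, T(18)=-1791816; answer -1791816
Stage 2: U1 = -1791816; w = 18; remainder = value at the root: 6*(18)^4 + 7*(18)^3 + 4*(18)^2 - 2*(18)^1 - 6 = (629856) + (40824) + (1296) + (-36) + (-6) = 671934; answer 671934
Stage 3: U2 = 671934; r = 671934; squarings mod 1891: 399^1=399, 399^2=357, 399^4=752, 399^8=95, 399^16=1461, 399^32=1473, 399^64=752, 399^128=95, 399^256=1461, 399^512=1473, 399^1024=752, 399^2048=95, 399^4096=1461, 399^8192=1473, 399^16384=752, 399^32768=95, 399^65536=1461, 399^131072=1473, 399^262144=752, 399^524288=95; 399^671934 = 399^2 * 399^4 * 399^8 * 399^16 * 399^32 * 399^128 * 399^16384 * 399^131072 * 399^524288 = 163 (mod 1891); answer 163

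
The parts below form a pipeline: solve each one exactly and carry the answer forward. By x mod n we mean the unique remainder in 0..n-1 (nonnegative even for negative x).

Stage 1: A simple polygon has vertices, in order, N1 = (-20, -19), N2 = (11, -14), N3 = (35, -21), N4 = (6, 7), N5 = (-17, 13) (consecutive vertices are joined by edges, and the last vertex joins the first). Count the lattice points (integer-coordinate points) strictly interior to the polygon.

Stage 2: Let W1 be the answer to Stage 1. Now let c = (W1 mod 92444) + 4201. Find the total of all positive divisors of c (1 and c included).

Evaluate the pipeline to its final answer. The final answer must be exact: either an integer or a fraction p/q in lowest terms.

5440

Stage 1: cross terms: (-20*-14 - 11*-19)=489, (11*-21 - 35*-14)=259, (35*7 - 6*-21)=371, (6*13 - -17*7)=197, (-17*-19 - -20*13)=583; twice the area = |1899| = 1899; area = 1899/2; boundary points = 1 + 1 + 1 + 1 + 1 = 5; strictly interior points = area - boundary/2 + 1 = 948; answer 948
Stage 2: W1 = 948; c = 5149; 5149 = 19 * 271; sigma = (1 + 19) * (1 + 271) = 20 * 272 = 5440; answer 5440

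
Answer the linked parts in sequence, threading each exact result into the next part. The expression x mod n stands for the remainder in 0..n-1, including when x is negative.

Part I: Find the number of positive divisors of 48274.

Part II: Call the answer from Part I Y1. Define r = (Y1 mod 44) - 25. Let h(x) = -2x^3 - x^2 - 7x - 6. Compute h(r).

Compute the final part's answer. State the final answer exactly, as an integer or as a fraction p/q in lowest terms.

18222

Part I: 48274 = 2 * 24137; number of divisors = (1+1) * (1+1) = 4; answer 4
Part II: Y1 = 4; r = -21; -2*(-21)^3 - 1*(-21)^2 - 7*(-21)^1 - 6 = (18522) + (-441) + (147) + (-6) = 18222; answer 18222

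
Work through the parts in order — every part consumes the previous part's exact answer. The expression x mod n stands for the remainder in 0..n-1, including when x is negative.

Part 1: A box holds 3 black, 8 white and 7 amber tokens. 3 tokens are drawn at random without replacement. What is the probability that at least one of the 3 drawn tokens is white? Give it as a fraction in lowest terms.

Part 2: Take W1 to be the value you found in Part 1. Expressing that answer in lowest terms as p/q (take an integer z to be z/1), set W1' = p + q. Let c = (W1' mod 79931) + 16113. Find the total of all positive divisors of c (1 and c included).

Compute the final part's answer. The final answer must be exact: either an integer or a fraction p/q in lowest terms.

Part 1: total draws C(18,3) = 816; complement C(10,3) = 120; favorable 816 - 120 = 696; P = 29/34; answer 29/34
Part 2: W1 = 29/34; threaded value p + q = 63; c = 16176; 16176 = 2^4 * 3 * 337; sigma = (1 + 2 + 4 + 8 + 16) * (1 + 3) * (1 + 337) = 31 * 4 * 338 = 41912; answer 41912

41912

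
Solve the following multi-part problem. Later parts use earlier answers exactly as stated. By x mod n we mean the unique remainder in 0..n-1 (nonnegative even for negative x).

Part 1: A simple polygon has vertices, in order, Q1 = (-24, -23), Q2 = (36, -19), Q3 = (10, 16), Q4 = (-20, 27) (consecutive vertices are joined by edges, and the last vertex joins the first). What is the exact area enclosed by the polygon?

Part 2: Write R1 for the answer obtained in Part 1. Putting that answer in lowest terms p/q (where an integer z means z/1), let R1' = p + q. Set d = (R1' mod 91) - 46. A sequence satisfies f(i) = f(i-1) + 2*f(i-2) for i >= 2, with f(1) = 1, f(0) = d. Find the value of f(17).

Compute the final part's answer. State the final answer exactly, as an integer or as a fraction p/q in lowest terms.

436901

Part 1: cross terms: (-24*-19 - 36*-23)=1284, (36*16 - 10*-19)=766, (10*27 - -20*16)=590, (-20*-23 - -24*27)=1108; twice the area = |3748| = 3748; area = 1874; answer 1874
Part 2: R1 = 1874; threaded value p + q = 1875; d = 9; f(2) = 1*(1) + 2*(9) = 19; iterating: f(2)=19, f(3)=21, f(4)=59, f(5)=101, f(6)=219, f(7)=421, f(8)=859, f(9)=1701, f(10)=3419, f(11)=6821, f(12)=13659, f(13)=27301, f(14)=54619, f(15)=109221, f(16)=218459, f(17)=436901; answer 436901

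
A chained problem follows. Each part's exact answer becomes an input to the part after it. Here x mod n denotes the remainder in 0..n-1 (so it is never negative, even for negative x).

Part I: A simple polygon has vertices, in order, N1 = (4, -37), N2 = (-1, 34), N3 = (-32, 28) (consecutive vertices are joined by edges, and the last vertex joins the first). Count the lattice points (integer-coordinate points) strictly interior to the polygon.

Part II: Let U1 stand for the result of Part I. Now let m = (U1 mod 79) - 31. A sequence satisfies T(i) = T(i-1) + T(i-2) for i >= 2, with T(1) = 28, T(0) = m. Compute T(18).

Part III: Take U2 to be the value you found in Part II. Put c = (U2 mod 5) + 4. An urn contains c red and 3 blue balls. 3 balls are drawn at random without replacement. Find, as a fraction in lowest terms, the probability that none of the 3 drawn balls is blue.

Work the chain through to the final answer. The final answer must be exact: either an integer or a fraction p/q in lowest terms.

7/24

Part I: cross terms: (4*34 - -1*-37)=99, (-1*28 - -32*34)=1060, (-32*-37 - 4*28)=1072; twice the area = |2231| = 2231; area = 2231/2; boundary points = 1 + 1 + 1 = 3; strictly interior points = area - boundary/2 + 1 = 1115; answer 1115
Part II: U1 = 1115; m = -22; T(2) = 1*(28) + 1*(-22) = 6; iterating: T(2)=6, T(3)=34, T(4)=40, T(5)=74, T(6)=114, T(7)=188, T(8)=302, T(9)=490, T(10)=792, T(11)=1282, T(12)=2074, T(13)=3356, T(14)=5430, T(15)=8786, T(16)=14216, T(17)=23002, T(18)=37218; answer 37218
Part III: U2 = 37218; c = 7; total draws C(10,3) = 120; favorable C(7,3) = 35; P = 7/24; answer 7/24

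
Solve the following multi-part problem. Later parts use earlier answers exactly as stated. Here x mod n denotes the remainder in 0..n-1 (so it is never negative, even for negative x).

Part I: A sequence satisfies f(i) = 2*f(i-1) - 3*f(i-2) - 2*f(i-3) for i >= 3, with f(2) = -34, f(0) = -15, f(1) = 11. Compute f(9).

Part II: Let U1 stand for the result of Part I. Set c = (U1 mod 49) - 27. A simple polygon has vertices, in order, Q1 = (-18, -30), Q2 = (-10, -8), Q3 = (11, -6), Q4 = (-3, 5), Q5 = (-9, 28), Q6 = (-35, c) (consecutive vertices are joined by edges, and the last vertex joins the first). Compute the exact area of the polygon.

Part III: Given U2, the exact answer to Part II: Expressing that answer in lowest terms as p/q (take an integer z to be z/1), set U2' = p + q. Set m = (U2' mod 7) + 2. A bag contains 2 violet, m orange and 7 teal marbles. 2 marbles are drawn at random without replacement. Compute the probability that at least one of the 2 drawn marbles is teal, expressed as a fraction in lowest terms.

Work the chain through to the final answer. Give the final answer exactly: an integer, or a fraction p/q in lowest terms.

Part I: f(3) = 2*(-34) - 3*(11) - 2*(-15) = -71; iterating: f(3)=-71, f(4)=-62, f(5)=157, f(6)=642, f(7)=937, f(8)=-366, f(9)=-4827; answer -4827
Part II: U1 = -4827; c = -3; cross terms: (-18*-8 - -10*-30)=-156, (-10*-6 - 11*-8)=148, (11*5 - -3*-6)=37, (-3*28 - -9*5)=-39, (-9*-3 - -35*28)=1007, (-35*-30 - -18*-3)=996; twice the area = |1993| = 1993; area = 1993/2; answer 1993/2
Part III: U2 = 1993/2; threaded value p + q = 1995; m = 2; total draws C(11,2) = 55; complement C(4,2) = 6; favorable 55 - 6 = 49; P = 49/55; answer 49/55

49/55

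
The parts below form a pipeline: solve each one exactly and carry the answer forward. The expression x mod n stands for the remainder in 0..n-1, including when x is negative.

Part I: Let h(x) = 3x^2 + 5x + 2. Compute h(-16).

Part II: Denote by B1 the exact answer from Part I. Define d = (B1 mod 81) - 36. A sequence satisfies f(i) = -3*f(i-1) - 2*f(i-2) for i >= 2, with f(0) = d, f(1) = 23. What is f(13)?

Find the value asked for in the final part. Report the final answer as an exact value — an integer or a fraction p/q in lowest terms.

Part I: 3*(-16)^2 + 5*(-16)^1 + 2 = (768) + (-80) + (2) = 690; answer 690
Part II: B1 = 690; d = 6; f(2) = -3*(23) - 2*(6) = -81; iterating: f(2)=-81, f(3)=197, f(4)=-429, f(5)=893, f(6)=-1821, f(7)=3677, f(8)=-7389, f(9)=14813, f(10)=-29661, f(11)=59357, f(12)=-118749, f(13)=237533; answer 237533

237533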